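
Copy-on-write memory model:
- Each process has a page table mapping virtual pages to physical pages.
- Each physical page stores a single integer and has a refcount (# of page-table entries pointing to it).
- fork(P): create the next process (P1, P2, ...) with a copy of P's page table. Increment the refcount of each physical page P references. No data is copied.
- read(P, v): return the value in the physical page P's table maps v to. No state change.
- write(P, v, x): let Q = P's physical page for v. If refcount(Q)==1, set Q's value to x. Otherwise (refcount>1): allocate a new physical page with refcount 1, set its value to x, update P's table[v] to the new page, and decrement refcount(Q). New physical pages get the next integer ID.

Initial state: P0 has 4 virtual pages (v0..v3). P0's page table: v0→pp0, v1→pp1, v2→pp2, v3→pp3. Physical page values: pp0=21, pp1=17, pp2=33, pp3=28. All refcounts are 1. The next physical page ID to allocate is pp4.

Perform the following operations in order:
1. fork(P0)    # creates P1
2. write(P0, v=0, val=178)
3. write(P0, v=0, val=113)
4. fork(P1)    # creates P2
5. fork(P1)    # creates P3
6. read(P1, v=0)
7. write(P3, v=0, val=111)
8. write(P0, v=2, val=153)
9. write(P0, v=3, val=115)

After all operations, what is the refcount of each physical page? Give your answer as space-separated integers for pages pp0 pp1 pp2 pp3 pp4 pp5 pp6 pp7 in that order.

Op 1: fork(P0) -> P1. 4 ppages; refcounts: pp0:2 pp1:2 pp2:2 pp3:2
Op 2: write(P0, v0, 178). refcount(pp0)=2>1 -> COPY to pp4. 5 ppages; refcounts: pp0:1 pp1:2 pp2:2 pp3:2 pp4:1
Op 3: write(P0, v0, 113). refcount(pp4)=1 -> write in place. 5 ppages; refcounts: pp0:1 pp1:2 pp2:2 pp3:2 pp4:1
Op 4: fork(P1) -> P2. 5 ppages; refcounts: pp0:2 pp1:3 pp2:3 pp3:3 pp4:1
Op 5: fork(P1) -> P3. 5 ppages; refcounts: pp0:3 pp1:4 pp2:4 pp3:4 pp4:1
Op 6: read(P1, v0) -> 21. No state change.
Op 7: write(P3, v0, 111). refcount(pp0)=3>1 -> COPY to pp5. 6 ppages; refcounts: pp0:2 pp1:4 pp2:4 pp3:4 pp4:1 pp5:1
Op 8: write(P0, v2, 153). refcount(pp2)=4>1 -> COPY to pp6. 7 ppages; refcounts: pp0:2 pp1:4 pp2:3 pp3:4 pp4:1 pp5:1 pp6:1
Op 9: write(P0, v3, 115). refcount(pp3)=4>1 -> COPY to pp7. 8 ppages; refcounts: pp0:2 pp1:4 pp2:3 pp3:3 pp4:1 pp5:1 pp6:1 pp7:1

Answer: 2 4 3 3 1 1 1 1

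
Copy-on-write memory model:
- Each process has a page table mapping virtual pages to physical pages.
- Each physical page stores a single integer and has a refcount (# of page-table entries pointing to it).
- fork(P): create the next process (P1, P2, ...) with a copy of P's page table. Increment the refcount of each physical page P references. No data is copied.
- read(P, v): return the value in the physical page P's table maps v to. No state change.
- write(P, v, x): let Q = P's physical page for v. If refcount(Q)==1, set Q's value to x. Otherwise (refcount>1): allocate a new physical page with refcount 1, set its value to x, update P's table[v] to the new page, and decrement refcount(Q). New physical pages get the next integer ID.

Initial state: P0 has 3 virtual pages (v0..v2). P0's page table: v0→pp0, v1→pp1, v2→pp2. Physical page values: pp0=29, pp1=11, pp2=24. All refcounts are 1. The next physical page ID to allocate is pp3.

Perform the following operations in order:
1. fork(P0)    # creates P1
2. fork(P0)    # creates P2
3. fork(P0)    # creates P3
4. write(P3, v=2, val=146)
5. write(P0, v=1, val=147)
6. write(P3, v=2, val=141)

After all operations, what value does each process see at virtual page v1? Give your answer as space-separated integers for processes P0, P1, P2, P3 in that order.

Answer: 147 11 11 11

Derivation:
Op 1: fork(P0) -> P1. 3 ppages; refcounts: pp0:2 pp1:2 pp2:2
Op 2: fork(P0) -> P2. 3 ppages; refcounts: pp0:3 pp1:3 pp2:3
Op 3: fork(P0) -> P3. 3 ppages; refcounts: pp0:4 pp1:4 pp2:4
Op 4: write(P3, v2, 146). refcount(pp2)=4>1 -> COPY to pp3. 4 ppages; refcounts: pp0:4 pp1:4 pp2:3 pp3:1
Op 5: write(P0, v1, 147). refcount(pp1)=4>1 -> COPY to pp4. 5 ppages; refcounts: pp0:4 pp1:3 pp2:3 pp3:1 pp4:1
Op 6: write(P3, v2, 141). refcount(pp3)=1 -> write in place. 5 ppages; refcounts: pp0:4 pp1:3 pp2:3 pp3:1 pp4:1
P0: v1 -> pp4 = 147
P1: v1 -> pp1 = 11
P2: v1 -> pp1 = 11
P3: v1 -> pp1 = 11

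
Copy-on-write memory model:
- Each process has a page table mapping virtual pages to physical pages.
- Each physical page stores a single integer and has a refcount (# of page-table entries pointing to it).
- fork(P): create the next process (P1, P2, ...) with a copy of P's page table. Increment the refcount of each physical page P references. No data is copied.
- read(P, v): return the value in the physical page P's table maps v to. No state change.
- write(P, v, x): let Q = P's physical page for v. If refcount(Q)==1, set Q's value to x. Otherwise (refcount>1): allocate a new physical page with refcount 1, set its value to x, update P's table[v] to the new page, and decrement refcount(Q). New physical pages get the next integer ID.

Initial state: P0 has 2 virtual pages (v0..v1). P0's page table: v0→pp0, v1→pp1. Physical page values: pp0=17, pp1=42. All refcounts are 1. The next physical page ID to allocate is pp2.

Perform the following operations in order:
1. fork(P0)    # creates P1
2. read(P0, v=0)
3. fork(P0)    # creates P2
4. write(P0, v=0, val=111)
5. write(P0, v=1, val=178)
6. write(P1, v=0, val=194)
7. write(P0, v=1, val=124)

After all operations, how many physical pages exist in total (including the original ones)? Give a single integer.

Answer: 5

Derivation:
Op 1: fork(P0) -> P1. 2 ppages; refcounts: pp0:2 pp1:2
Op 2: read(P0, v0) -> 17. No state change.
Op 3: fork(P0) -> P2. 2 ppages; refcounts: pp0:3 pp1:3
Op 4: write(P0, v0, 111). refcount(pp0)=3>1 -> COPY to pp2. 3 ppages; refcounts: pp0:2 pp1:3 pp2:1
Op 5: write(P0, v1, 178). refcount(pp1)=3>1 -> COPY to pp3. 4 ppages; refcounts: pp0:2 pp1:2 pp2:1 pp3:1
Op 6: write(P1, v0, 194). refcount(pp0)=2>1 -> COPY to pp4. 5 ppages; refcounts: pp0:1 pp1:2 pp2:1 pp3:1 pp4:1
Op 7: write(P0, v1, 124). refcount(pp3)=1 -> write in place. 5 ppages; refcounts: pp0:1 pp1:2 pp2:1 pp3:1 pp4:1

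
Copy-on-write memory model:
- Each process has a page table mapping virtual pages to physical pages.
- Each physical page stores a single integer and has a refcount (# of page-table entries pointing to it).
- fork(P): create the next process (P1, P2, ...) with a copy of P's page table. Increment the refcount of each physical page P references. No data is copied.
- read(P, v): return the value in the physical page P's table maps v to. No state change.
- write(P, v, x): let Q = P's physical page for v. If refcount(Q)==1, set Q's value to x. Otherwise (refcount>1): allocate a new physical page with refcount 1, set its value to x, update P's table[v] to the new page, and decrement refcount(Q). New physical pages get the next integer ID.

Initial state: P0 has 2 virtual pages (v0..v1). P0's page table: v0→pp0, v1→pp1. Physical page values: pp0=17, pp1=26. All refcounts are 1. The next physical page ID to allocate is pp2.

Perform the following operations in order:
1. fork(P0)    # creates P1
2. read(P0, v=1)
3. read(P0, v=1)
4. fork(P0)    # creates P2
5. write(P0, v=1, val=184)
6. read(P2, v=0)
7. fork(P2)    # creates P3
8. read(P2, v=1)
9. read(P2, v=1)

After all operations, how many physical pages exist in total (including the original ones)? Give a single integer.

Op 1: fork(P0) -> P1. 2 ppages; refcounts: pp0:2 pp1:2
Op 2: read(P0, v1) -> 26. No state change.
Op 3: read(P0, v1) -> 26. No state change.
Op 4: fork(P0) -> P2. 2 ppages; refcounts: pp0:3 pp1:3
Op 5: write(P0, v1, 184). refcount(pp1)=3>1 -> COPY to pp2. 3 ppages; refcounts: pp0:3 pp1:2 pp2:1
Op 6: read(P2, v0) -> 17. No state change.
Op 7: fork(P2) -> P3. 3 ppages; refcounts: pp0:4 pp1:3 pp2:1
Op 8: read(P2, v1) -> 26. No state change.
Op 9: read(P2, v1) -> 26. No state change.

Answer: 3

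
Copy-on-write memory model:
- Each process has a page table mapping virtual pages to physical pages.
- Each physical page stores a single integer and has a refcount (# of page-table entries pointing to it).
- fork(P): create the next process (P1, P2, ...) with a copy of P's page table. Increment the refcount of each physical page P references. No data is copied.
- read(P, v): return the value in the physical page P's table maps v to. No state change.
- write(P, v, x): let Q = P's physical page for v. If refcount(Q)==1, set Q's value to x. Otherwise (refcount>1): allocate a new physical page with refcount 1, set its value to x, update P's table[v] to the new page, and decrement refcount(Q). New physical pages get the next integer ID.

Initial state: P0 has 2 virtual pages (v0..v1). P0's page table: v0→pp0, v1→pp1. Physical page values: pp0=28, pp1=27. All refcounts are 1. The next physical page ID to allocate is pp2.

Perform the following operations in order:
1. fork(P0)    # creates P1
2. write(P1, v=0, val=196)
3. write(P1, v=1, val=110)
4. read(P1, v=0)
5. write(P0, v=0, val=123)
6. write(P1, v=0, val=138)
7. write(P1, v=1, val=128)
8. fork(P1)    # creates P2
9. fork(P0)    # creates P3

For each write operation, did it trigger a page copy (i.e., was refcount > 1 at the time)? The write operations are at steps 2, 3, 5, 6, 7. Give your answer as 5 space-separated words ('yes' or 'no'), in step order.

Op 1: fork(P0) -> P1. 2 ppages; refcounts: pp0:2 pp1:2
Op 2: write(P1, v0, 196). refcount(pp0)=2>1 -> COPY to pp2. 3 ppages; refcounts: pp0:1 pp1:2 pp2:1
Op 3: write(P1, v1, 110). refcount(pp1)=2>1 -> COPY to pp3. 4 ppages; refcounts: pp0:1 pp1:1 pp2:1 pp3:1
Op 4: read(P1, v0) -> 196. No state change.
Op 5: write(P0, v0, 123). refcount(pp0)=1 -> write in place. 4 ppages; refcounts: pp0:1 pp1:1 pp2:1 pp3:1
Op 6: write(P1, v0, 138). refcount(pp2)=1 -> write in place. 4 ppages; refcounts: pp0:1 pp1:1 pp2:1 pp3:1
Op 7: write(P1, v1, 128). refcount(pp3)=1 -> write in place. 4 ppages; refcounts: pp0:1 pp1:1 pp2:1 pp3:1
Op 8: fork(P1) -> P2. 4 ppages; refcounts: pp0:1 pp1:1 pp2:2 pp3:2
Op 9: fork(P0) -> P3. 4 ppages; refcounts: pp0:2 pp1:2 pp2:2 pp3:2

yes yes no no no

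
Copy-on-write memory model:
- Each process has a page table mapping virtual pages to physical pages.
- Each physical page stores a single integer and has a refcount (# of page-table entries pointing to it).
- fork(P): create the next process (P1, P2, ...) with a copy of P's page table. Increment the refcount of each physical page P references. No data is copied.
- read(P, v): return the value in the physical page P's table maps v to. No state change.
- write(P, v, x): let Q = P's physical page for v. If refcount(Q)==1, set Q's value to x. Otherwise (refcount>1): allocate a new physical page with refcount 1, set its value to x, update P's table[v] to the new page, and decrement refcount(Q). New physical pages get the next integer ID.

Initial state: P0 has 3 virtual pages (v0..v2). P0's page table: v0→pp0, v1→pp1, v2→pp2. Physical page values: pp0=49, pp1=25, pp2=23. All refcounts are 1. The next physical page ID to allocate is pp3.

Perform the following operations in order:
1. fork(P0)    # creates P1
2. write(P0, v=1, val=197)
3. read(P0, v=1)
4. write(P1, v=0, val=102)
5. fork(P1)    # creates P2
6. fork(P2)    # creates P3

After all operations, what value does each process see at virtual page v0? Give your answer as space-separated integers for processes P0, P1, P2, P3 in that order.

Answer: 49 102 102 102

Derivation:
Op 1: fork(P0) -> P1. 3 ppages; refcounts: pp0:2 pp1:2 pp2:2
Op 2: write(P0, v1, 197). refcount(pp1)=2>1 -> COPY to pp3. 4 ppages; refcounts: pp0:2 pp1:1 pp2:2 pp3:1
Op 3: read(P0, v1) -> 197. No state change.
Op 4: write(P1, v0, 102). refcount(pp0)=2>1 -> COPY to pp4. 5 ppages; refcounts: pp0:1 pp1:1 pp2:2 pp3:1 pp4:1
Op 5: fork(P1) -> P2. 5 ppages; refcounts: pp0:1 pp1:2 pp2:3 pp3:1 pp4:2
Op 6: fork(P2) -> P3. 5 ppages; refcounts: pp0:1 pp1:3 pp2:4 pp3:1 pp4:3
P0: v0 -> pp0 = 49
P1: v0 -> pp4 = 102
P2: v0 -> pp4 = 102
P3: v0 -> pp4 = 102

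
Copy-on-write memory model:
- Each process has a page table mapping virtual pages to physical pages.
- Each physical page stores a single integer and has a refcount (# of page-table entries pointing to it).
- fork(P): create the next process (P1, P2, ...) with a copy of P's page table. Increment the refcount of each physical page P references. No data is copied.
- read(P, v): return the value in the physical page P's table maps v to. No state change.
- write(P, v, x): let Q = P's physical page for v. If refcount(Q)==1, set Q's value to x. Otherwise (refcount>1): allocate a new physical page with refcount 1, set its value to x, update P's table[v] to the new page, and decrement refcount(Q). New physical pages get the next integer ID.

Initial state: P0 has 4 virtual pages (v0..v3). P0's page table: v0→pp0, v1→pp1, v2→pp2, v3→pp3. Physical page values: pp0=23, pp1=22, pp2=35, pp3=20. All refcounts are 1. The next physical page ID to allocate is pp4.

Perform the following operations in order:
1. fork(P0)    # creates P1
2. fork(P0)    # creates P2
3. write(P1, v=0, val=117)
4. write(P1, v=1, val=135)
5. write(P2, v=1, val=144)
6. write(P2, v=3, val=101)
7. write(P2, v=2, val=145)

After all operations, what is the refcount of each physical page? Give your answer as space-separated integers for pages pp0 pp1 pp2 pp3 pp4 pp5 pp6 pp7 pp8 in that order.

Answer: 2 1 2 2 1 1 1 1 1

Derivation:
Op 1: fork(P0) -> P1. 4 ppages; refcounts: pp0:2 pp1:2 pp2:2 pp3:2
Op 2: fork(P0) -> P2. 4 ppages; refcounts: pp0:3 pp1:3 pp2:3 pp3:3
Op 3: write(P1, v0, 117). refcount(pp0)=3>1 -> COPY to pp4. 5 ppages; refcounts: pp0:2 pp1:3 pp2:3 pp3:3 pp4:1
Op 4: write(P1, v1, 135). refcount(pp1)=3>1 -> COPY to pp5. 6 ppages; refcounts: pp0:2 pp1:2 pp2:3 pp3:3 pp4:1 pp5:1
Op 5: write(P2, v1, 144). refcount(pp1)=2>1 -> COPY to pp6. 7 ppages; refcounts: pp0:2 pp1:1 pp2:3 pp3:3 pp4:1 pp5:1 pp6:1
Op 6: write(P2, v3, 101). refcount(pp3)=3>1 -> COPY to pp7. 8 ppages; refcounts: pp0:2 pp1:1 pp2:3 pp3:2 pp4:1 pp5:1 pp6:1 pp7:1
Op 7: write(P2, v2, 145). refcount(pp2)=3>1 -> COPY to pp8. 9 ppages; refcounts: pp0:2 pp1:1 pp2:2 pp3:2 pp4:1 pp5:1 pp6:1 pp7:1 pp8:1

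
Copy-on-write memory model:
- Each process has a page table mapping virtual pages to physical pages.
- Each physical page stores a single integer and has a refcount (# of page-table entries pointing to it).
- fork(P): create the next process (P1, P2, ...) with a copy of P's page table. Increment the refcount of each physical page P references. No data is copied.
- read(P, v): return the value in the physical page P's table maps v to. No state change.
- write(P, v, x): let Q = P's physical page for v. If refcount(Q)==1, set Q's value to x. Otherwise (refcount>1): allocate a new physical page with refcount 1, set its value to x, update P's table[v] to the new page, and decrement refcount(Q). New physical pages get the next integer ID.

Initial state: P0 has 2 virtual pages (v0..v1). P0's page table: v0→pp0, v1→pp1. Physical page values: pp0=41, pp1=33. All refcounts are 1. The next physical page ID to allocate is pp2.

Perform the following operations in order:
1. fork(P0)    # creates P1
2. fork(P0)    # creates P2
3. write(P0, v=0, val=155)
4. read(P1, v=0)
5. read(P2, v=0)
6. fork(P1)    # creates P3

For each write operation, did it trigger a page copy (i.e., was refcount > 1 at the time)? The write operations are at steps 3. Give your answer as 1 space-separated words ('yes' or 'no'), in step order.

Op 1: fork(P0) -> P1. 2 ppages; refcounts: pp0:2 pp1:2
Op 2: fork(P0) -> P2. 2 ppages; refcounts: pp0:3 pp1:3
Op 3: write(P0, v0, 155). refcount(pp0)=3>1 -> COPY to pp2. 3 ppages; refcounts: pp0:2 pp1:3 pp2:1
Op 4: read(P1, v0) -> 41. No state change.
Op 5: read(P2, v0) -> 41. No state change.
Op 6: fork(P1) -> P3. 3 ppages; refcounts: pp0:3 pp1:4 pp2:1

yes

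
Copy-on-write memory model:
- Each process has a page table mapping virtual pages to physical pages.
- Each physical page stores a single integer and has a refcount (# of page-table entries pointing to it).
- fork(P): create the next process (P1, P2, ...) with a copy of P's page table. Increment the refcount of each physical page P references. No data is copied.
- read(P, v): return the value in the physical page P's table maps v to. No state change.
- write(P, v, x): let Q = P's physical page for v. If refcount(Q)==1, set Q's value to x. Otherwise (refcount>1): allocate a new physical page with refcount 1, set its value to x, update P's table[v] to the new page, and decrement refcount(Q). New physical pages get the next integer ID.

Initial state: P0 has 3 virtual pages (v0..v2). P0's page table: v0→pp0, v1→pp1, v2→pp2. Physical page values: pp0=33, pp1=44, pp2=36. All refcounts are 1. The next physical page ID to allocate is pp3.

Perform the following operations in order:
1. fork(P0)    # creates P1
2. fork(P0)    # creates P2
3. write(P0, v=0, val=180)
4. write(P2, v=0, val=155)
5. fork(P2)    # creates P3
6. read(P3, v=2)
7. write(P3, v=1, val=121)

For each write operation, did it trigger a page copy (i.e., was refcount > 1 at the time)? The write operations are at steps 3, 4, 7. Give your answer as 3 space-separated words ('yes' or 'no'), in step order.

Op 1: fork(P0) -> P1. 3 ppages; refcounts: pp0:2 pp1:2 pp2:2
Op 2: fork(P0) -> P2. 3 ppages; refcounts: pp0:3 pp1:3 pp2:3
Op 3: write(P0, v0, 180). refcount(pp0)=3>1 -> COPY to pp3. 4 ppages; refcounts: pp0:2 pp1:3 pp2:3 pp3:1
Op 4: write(P2, v0, 155). refcount(pp0)=2>1 -> COPY to pp4. 5 ppages; refcounts: pp0:1 pp1:3 pp2:3 pp3:1 pp4:1
Op 5: fork(P2) -> P3. 5 ppages; refcounts: pp0:1 pp1:4 pp2:4 pp3:1 pp4:2
Op 6: read(P3, v2) -> 36. No state change.
Op 7: write(P3, v1, 121). refcount(pp1)=4>1 -> COPY to pp5. 6 ppages; refcounts: pp0:1 pp1:3 pp2:4 pp3:1 pp4:2 pp5:1

yes yes yes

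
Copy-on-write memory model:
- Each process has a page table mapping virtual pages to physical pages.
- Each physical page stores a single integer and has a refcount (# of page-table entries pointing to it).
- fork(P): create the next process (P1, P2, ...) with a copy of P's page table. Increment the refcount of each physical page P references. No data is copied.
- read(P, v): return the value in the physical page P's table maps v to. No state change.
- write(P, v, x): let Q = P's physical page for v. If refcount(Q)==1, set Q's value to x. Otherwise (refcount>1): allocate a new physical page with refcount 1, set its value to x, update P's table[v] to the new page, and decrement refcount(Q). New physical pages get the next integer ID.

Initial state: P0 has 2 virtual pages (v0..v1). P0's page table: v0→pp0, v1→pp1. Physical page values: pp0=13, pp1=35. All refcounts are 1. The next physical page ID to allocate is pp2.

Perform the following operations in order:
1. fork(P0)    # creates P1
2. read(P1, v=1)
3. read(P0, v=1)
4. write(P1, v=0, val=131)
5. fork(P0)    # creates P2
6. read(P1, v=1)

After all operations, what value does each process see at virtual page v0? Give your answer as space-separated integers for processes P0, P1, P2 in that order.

Answer: 13 131 13

Derivation:
Op 1: fork(P0) -> P1. 2 ppages; refcounts: pp0:2 pp1:2
Op 2: read(P1, v1) -> 35. No state change.
Op 3: read(P0, v1) -> 35. No state change.
Op 4: write(P1, v0, 131). refcount(pp0)=2>1 -> COPY to pp2. 3 ppages; refcounts: pp0:1 pp1:2 pp2:1
Op 5: fork(P0) -> P2. 3 ppages; refcounts: pp0:2 pp1:3 pp2:1
Op 6: read(P1, v1) -> 35. No state change.
P0: v0 -> pp0 = 13
P1: v0 -> pp2 = 131
P2: v0 -> pp0 = 13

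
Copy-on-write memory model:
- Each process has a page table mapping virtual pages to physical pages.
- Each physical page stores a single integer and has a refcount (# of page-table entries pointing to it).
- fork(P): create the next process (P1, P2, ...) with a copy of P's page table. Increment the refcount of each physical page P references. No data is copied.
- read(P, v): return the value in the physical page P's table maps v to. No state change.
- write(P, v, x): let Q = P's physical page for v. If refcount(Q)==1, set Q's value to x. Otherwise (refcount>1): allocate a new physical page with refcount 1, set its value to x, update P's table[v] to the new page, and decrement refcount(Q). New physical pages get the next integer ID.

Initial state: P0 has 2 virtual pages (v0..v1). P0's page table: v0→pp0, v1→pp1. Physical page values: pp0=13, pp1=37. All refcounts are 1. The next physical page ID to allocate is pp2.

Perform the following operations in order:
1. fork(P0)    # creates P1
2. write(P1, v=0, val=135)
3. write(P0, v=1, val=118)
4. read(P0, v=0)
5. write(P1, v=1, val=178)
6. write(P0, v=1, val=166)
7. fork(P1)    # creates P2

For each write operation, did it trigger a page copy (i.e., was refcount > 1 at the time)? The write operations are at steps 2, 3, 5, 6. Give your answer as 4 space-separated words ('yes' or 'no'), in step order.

Op 1: fork(P0) -> P1. 2 ppages; refcounts: pp0:2 pp1:2
Op 2: write(P1, v0, 135). refcount(pp0)=2>1 -> COPY to pp2. 3 ppages; refcounts: pp0:1 pp1:2 pp2:1
Op 3: write(P0, v1, 118). refcount(pp1)=2>1 -> COPY to pp3. 4 ppages; refcounts: pp0:1 pp1:1 pp2:1 pp3:1
Op 4: read(P0, v0) -> 13. No state change.
Op 5: write(P1, v1, 178). refcount(pp1)=1 -> write in place. 4 ppages; refcounts: pp0:1 pp1:1 pp2:1 pp3:1
Op 6: write(P0, v1, 166). refcount(pp3)=1 -> write in place. 4 ppages; refcounts: pp0:1 pp1:1 pp2:1 pp3:1
Op 7: fork(P1) -> P2. 4 ppages; refcounts: pp0:1 pp1:2 pp2:2 pp3:1

yes yes no no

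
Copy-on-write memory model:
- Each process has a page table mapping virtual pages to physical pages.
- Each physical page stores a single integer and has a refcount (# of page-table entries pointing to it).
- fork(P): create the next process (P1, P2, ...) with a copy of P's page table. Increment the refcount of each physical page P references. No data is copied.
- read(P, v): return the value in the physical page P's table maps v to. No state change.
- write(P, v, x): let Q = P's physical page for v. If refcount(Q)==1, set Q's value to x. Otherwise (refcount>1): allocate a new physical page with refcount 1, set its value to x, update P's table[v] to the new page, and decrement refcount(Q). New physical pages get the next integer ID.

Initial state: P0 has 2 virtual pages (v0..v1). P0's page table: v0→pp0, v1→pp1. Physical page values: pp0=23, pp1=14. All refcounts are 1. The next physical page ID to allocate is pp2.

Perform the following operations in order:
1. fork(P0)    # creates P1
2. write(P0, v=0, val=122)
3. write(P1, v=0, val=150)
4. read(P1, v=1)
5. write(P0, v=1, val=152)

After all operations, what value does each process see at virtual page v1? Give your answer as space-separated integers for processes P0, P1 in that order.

Answer: 152 14

Derivation:
Op 1: fork(P0) -> P1. 2 ppages; refcounts: pp0:2 pp1:2
Op 2: write(P0, v0, 122). refcount(pp0)=2>1 -> COPY to pp2. 3 ppages; refcounts: pp0:1 pp1:2 pp2:1
Op 3: write(P1, v0, 150). refcount(pp0)=1 -> write in place. 3 ppages; refcounts: pp0:1 pp1:2 pp2:1
Op 4: read(P1, v1) -> 14. No state change.
Op 5: write(P0, v1, 152). refcount(pp1)=2>1 -> COPY to pp3. 4 ppages; refcounts: pp0:1 pp1:1 pp2:1 pp3:1
P0: v1 -> pp3 = 152
P1: v1 -> pp1 = 14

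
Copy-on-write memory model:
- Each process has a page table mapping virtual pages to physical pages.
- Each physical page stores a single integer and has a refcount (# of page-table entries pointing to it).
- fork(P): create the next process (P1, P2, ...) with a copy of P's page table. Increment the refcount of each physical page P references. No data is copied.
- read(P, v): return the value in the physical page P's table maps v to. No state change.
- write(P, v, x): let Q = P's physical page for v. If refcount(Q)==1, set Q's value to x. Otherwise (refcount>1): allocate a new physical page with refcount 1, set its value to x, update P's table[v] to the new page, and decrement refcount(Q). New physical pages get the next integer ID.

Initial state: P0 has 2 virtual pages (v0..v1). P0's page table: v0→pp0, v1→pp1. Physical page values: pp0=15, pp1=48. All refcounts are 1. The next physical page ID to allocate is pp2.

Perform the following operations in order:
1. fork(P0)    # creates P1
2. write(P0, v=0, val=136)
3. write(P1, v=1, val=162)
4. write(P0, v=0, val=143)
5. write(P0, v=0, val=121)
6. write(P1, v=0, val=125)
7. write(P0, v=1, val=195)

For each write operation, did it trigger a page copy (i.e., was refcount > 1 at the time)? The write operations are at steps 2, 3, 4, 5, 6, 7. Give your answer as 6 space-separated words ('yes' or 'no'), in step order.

Op 1: fork(P0) -> P1. 2 ppages; refcounts: pp0:2 pp1:2
Op 2: write(P0, v0, 136). refcount(pp0)=2>1 -> COPY to pp2. 3 ppages; refcounts: pp0:1 pp1:2 pp2:1
Op 3: write(P1, v1, 162). refcount(pp1)=2>1 -> COPY to pp3. 4 ppages; refcounts: pp0:1 pp1:1 pp2:1 pp3:1
Op 4: write(P0, v0, 143). refcount(pp2)=1 -> write in place. 4 ppages; refcounts: pp0:1 pp1:1 pp2:1 pp3:1
Op 5: write(P0, v0, 121). refcount(pp2)=1 -> write in place. 4 ppages; refcounts: pp0:1 pp1:1 pp2:1 pp3:1
Op 6: write(P1, v0, 125). refcount(pp0)=1 -> write in place. 4 ppages; refcounts: pp0:1 pp1:1 pp2:1 pp3:1
Op 7: write(P0, v1, 195). refcount(pp1)=1 -> write in place. 4 ppages; refcounts: pp0:1 pp1:1 pp2:1 pp3:1

yes yes no no no no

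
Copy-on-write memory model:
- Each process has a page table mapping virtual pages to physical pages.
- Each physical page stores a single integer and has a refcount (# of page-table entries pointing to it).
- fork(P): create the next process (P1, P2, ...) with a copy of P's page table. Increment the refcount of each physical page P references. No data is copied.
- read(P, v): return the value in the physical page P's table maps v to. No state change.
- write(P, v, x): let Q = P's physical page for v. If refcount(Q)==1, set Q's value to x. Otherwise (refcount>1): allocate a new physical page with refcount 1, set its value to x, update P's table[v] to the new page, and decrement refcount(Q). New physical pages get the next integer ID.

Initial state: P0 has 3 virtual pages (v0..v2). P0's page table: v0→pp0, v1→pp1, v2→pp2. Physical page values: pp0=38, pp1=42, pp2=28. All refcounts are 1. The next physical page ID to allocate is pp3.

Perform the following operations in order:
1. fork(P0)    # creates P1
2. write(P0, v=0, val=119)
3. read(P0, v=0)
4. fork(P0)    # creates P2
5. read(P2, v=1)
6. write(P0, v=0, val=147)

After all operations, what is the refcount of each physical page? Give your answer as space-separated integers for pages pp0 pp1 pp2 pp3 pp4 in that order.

Op 1: fork(P0) -> P1. 3 ppages; refcounts: pp0:2 pp1:2 pp2:2
Op 2: write(P0, v0, 119). refcount(pp0)=2>1 -> COPY to pp3. 4 ppages; refcounts: pp0:1 pp1:2 pp2:2 pp3:1
Op 3: read(P0, v0) -> 119. No state change.
Op 4: fork(P0) -> P2. 4 ppages; refcounts: pp0:1 pp1:3 pp2:3 pp3:2
Op 5: read(P2, v1) -> 42. No state change.
Op 6: write(P0, v0, 147). refcount(pp3)=2>1 -> COPY to pp4. 5 ppages; refcounts: pp0:1 pp1:3 pp2:3 pp3:1 pp4:1

Answer: 1 3 3 1 1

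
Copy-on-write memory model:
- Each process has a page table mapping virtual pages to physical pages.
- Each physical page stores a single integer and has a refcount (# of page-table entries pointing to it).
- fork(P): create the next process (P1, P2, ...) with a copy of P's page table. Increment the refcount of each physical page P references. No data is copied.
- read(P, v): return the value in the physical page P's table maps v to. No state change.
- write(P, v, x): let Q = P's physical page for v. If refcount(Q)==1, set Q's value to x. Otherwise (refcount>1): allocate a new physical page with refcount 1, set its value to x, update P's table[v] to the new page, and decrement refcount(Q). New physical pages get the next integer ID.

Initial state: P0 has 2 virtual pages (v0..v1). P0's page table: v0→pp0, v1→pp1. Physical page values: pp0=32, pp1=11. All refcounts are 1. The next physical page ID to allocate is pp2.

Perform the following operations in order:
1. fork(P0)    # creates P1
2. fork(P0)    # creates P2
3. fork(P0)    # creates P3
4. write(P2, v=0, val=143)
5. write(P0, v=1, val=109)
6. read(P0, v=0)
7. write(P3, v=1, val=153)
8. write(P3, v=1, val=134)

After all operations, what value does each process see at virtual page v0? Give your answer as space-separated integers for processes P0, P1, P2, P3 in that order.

Op 1: fork(P0) -> P1. 2 ppages; refcounts: pp0:2 pp1:2
Op 2: fork(P0) -> P2. 2 ppages; refcounts: pp0:3 pp1:3
Op 3: fork(P0) -> P3. 2 ppages; refcounts: pp0:4 pp1:4
Op 4: write(P2, v0, 143). refcount(pp0)=4>1 -> COPY to pp2. 3 ppages; refcounts: pp0:3 pp1:4 pp2:1
Op 5: write(P0, v1, 109). refcount(pp1)=4>1 -> COPY to pp3. 4 ppages; refcounts: pp0:3 pp1:3 pp2:1 pp3:1
Op 6: read(P0, v0) -> 32. No state change.
Op 7: write(P3, v1, 153). refcount(pp1)=3>1 -> COPY to pp4. 5 ppages; refcounts: pp0:3 pp1:2 pp2:1 pp3:1 pp4:1
Op 8: write(P3, v1, 134). refcount(pp4)=1 -> write in place. 5 ppages; refcounts: pp0:3 pp1:2 pp2:1 pp3:1 pp4:1
P0: v0 -> pp0 = 32
P1: v0 -> pp0 = 32
P2: v0 -> pp2 = 143
P3: v0 -> pp0 = 32

Answer: 32 32 143 32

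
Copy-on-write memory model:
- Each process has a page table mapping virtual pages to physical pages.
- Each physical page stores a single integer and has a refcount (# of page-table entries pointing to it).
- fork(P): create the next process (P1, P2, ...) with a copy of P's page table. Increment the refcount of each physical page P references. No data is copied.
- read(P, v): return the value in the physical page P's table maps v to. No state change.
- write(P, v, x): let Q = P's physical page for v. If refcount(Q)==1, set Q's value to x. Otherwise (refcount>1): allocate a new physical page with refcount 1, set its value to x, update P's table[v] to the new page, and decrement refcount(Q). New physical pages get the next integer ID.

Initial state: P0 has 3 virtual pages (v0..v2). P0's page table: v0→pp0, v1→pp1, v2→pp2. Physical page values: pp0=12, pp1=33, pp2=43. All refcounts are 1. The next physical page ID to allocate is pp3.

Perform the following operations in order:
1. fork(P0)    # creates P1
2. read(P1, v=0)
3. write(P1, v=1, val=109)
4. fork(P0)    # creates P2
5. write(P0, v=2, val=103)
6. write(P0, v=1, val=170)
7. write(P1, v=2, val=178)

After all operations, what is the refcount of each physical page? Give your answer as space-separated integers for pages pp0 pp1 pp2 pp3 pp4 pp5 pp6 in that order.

Op 1: fork(P0) -> P1. 3 ppages; refcounts: pp0:2 pp1:2 pp2:2
Op 2: read(P1, v0) -> 12. No state change.
Op 3: write(P1, v1, 109). refcount(pp1)=2>1 -> COPY to pp3. 4 ppages; refcounts: pp0:2 pp1:1 pp2:2 pp3:1
Op 4: fork(P0) -> P2. 4 ppages; refcounts: pp0:3 pp1:2 pp2:3 pp3:1
Op 5: write(P0, v2, 103). refcount(pp2)=3>1 -> COPY to pp4. 5 ppages; refcounts: pp0:3 pp1:2 pp2:2 pp3:1 pp4:1
Op 6: write(P0, v1, 170). refcount(pp1)=2>1 -> COPY to pp5. 6 ppages; refcounts: pp0:3 pp1:1 pp2:2 pp3:1 pp4:1 pp5:1
Op 7: write(P1, v2, 178). refcount(pp2)=2>1 -> COPY to pp6. 7 ppages; refcounts: pp0:3 pp1:1 pp2:1 pp3:1 pp4:1 pp5:1 pp6:1

Answer: 3 1 1 1 1 1 1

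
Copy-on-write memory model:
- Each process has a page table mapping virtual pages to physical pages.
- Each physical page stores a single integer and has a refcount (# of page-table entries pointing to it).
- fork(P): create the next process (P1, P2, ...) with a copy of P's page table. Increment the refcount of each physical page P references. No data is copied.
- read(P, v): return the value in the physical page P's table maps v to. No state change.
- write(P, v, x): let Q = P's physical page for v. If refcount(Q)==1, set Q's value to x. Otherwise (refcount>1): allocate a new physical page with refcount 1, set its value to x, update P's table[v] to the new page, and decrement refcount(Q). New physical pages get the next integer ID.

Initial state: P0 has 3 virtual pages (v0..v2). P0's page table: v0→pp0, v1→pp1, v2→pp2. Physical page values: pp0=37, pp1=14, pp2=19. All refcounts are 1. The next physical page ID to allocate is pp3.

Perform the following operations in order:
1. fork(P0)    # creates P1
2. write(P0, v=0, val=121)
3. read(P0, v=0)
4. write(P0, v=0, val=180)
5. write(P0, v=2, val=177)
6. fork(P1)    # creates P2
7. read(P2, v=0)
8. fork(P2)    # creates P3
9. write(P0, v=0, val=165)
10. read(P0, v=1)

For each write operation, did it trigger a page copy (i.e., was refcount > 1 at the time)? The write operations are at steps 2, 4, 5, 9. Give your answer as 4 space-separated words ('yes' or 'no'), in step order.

Op 1: fork(P0) -> P1. 3 ppages; refcounts: pp0:2 pp1:2 pp2:2
Op 2: write(P0, v0, 121). refcount(pp0)=2>1 -> COPY to pp3. 4 ppages; refcounts: pp0:1 pp1:2 pp2:2 pp3:1
Op 3: read(P0, v0) -> 121. No state change.
Op 4: write(P0, v0, 180). refcount(pp3)=1 -> write in place. 4 ppages; refcounts: pp0:1 pp1:2 pp2:2 pp3:1
Op 5: write(P0, v2, 177). refcount(pp2)=2>1 -> COPY to pp4. 5 ppages; refcounts: pp0:1 pp1:2 pp2:1 pp3:1 pp4:1
Op 6: fork(P1) -> P2. 5 ppages; refcounts: pp0:2 pp1:3 pp2:2 pp3:1 pp4:1
Op 7: read(P2, v0) -> 37. No state change.
Op 8: fork(P2) -> P3. 5 ppages; refcounts: pp0:3 pp1:4 pp2:3 pp3:1 pp4:1
Op 9: write(P0, v0, 165). refcount(pp3)=1 -> write in place. 5 ppages; refcounts: pp0:3 pp1:4 pp2:3 pp3:1 pp4:1
Op 10: read(P0, v1) -> 14. No state change.

yes no yes no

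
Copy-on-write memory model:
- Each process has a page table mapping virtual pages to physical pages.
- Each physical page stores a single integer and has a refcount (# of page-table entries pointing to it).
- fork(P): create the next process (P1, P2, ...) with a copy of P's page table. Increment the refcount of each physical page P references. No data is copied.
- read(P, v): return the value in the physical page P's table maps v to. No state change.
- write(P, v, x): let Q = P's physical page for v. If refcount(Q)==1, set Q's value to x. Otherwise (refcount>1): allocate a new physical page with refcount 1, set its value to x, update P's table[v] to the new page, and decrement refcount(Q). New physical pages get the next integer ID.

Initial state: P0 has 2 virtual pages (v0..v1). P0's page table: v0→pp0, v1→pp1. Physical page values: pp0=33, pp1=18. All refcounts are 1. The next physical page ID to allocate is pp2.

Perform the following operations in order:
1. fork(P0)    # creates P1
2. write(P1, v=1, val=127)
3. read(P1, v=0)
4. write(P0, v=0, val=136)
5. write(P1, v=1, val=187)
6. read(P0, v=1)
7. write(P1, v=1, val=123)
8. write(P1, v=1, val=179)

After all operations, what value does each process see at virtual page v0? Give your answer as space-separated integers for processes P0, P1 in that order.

Op 1: fork(P0) -> P1. 2 ppages; refcounts: pp0:2 pp1:2
Op 2: write(P1, v1, 127). refcount(pp1)=2>1 -> COPY to pp2. 3 ppages; refcounts: pp0:2 pp1:1 pp2:1
Op 3: read(P1, v0) -> 33. No state change.
Op 4: write(P0, v0, 136). refcount(pp0)=2>1 -> COPY to pp3. 4 ppages; refcounts: pp0:1 pp1:1 pp2:1 pp3:1
Op 5: write(P1, v1, 187). refcount(pp2)=1 -> write in place. 4 ppages; refcounts: pp0:1 pp1:1 pp2:1 pp3:1
Op 6: read(P0, v1) -> 18. No state change.
Op 7: write(P1, v1, 123). refcount(pp2)=1 -> write in place. 4 ppages; refcounts: pp0:1 pp1:1 pp2:1 pp3:1
Op 8: write(P1, v1, 179). refcount(pp2)=1 -> write in place. 4 ppages; refcounts: pp0:1 pp1:1 pp2:1 pp3:1
P0: v0 -> pp3 = 136
P1: v0 -> pp0 = 33

Answer: 136 33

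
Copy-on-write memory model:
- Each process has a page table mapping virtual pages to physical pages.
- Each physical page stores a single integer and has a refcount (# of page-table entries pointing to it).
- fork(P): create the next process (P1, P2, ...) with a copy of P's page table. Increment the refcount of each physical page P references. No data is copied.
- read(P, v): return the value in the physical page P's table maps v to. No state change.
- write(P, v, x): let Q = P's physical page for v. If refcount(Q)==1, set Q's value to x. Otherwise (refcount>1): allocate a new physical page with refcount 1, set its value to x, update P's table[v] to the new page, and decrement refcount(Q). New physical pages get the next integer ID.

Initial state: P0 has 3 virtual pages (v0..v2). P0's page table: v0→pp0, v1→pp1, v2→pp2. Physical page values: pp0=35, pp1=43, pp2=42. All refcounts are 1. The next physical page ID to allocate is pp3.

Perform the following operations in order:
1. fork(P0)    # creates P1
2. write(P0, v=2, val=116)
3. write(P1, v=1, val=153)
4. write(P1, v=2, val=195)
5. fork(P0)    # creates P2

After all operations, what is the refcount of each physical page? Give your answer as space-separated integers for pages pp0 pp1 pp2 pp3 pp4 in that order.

Answer: 3 2 1 2 1

Derivation:
Op 1: fork(P0) -> P1. 3 ppages; refcounts: pp0:2 pp1:2 pp2:2
Op 2: write(P0, v2, 116). refcount(pp2)=2>1 -> COPY to pp3. 4 ppages; refcounts: pp0:2 pp1:2 pp2:1 pp3:1
Op 3: write(P1, v1, 153). refcount(pp1)=2>1 -> COPY to pp4. 5 ppages; refcounts: pp0:2 pp1:1 pp2:1 pp3:1 pp4:1
Op 4: write(P1, v2, 195). refcount(pp2)=1 -> write in place. 5 ppages; refcounts: pp0:2 pp1:1 pp2:1 pp3:1 pp4:1
Op 5: fork(P0) -> P2. 5 ppages; refcounts: pp0:3 pp1:2 pp2:1 pp3:2 pp4:1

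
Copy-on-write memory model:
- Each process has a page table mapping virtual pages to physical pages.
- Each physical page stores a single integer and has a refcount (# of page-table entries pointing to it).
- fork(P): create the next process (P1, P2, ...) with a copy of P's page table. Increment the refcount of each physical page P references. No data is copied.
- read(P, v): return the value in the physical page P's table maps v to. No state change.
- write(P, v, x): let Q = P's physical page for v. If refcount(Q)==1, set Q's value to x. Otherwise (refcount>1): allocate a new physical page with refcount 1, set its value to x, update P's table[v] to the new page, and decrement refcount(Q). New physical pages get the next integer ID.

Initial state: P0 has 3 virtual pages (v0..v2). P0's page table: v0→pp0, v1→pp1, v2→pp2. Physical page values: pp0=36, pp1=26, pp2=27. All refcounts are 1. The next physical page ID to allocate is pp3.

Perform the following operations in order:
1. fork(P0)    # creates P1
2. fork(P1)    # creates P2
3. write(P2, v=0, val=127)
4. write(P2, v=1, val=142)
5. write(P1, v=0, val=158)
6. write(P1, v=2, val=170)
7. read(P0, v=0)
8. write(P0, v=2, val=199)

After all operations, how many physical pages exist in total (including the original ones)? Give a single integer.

Op 1: fork(P0) -> P1. 3 ppages; refcounts: pp0:2 pp1:2 pp2:2
Op 2: fork(P1) -> P2. 3 ppages; refcounts: pp0:3 pp1:3 pp2:3
Op 3: write(P2, v0, 127). refcount(pp0)=3>1 -> COPY to pp3. 4 ppages; refcounts: pp0:2 pp1:3 pp2:3 pp3:1
Op 4: write(P2, v1, 142). refcount(pp1)=3>1 -> COPY to pp4. 5 ppages; refcounts: pp0:2 pp1:2 pp2:3 pp3:1 pp4:1
Op 5: write(P1, v0, 158). refcount(pp0)=2>1 -> COPY to pp5. 6 ppages; refcounts: pp0:1 pp1:2 pp2:3 pp3:1 pp4:1 pp5:1
Op 6: write(P1, v2, 170). refcount(pp2)=3>1 -> COPY to pp6. 7 ppages; refcounts: pp0:1 pp1:2 pp2:2 pp3:1 pp4:1 pp5:1 pp6:1
Op 7: read(P0, v0) -> 36. No state change.
Op 8: write(P0, v2, 199). refcount(pp2)=2>1 -> COPY to pp7. 8 ppages; refcounts: pp0:1 pp1:2 pp2:1 pp3:1 pp4:1 pp5:1 pp6:1 pp7:1

Answer: 8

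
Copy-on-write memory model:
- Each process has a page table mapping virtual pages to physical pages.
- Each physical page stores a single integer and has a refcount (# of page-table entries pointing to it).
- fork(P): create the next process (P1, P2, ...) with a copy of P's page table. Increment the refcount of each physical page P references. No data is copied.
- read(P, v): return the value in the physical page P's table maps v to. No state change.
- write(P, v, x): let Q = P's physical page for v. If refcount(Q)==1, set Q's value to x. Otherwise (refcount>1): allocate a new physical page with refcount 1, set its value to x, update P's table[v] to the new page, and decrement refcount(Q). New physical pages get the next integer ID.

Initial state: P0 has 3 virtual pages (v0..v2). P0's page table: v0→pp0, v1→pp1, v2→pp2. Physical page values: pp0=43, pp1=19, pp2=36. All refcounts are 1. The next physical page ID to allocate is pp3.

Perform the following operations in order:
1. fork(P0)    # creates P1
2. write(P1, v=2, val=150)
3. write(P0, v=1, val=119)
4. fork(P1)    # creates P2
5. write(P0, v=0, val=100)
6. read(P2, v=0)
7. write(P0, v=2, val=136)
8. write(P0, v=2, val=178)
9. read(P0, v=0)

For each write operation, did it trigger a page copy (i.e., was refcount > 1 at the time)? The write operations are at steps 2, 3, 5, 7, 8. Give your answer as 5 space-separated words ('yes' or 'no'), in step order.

Op 1: fork(P0) -> P1. 3 ppages; refcounts: pp0:2 pp1:2 pp2:2
Op 2: write(P1, v2, 150). refcount(pp2)=2>1 -> COPY to pp3. 4 ppages; refcounts: pp0:2 pp1:2 pp2:1 pp3:1
Op 3: write(P0, v1, 119). refcount(pp1)=2>1 -> COPY to pp4. 5 ppages; refcounts: pp0:2 pp1:1 pp2:1 pp3:1 pp4:1
Op 4: fork(P1) -> P2. 5 ppages; refcounts: pp0:3 pp1:2 pp2:1 pp3:2 pp4:1
Op 5: write(P0, v0, 100). refcount(pp0)=3>1 -> COPY to pp5. 6 ppages; refcounts: pp0:2 pp1:2 pp2:1 pp3:2 pp4:1 pp5:1
Op 6: read(P2, v0) -> 43. No state change.
Op 7: write(P0, v2, 136). refcount(pp2)=1 -> write in place. 6 ppages; refcounts: pp0:2 pp1:2 pp2:1 pp3:2 pp4:1 pp5:1
Op 8: write(P0, v2, 178). refcount(pp2)=1 -> write in place. 6 ppages; refcounts: pp0:2 pp1:2 pp2:1 pp3:2 pp4:1 pp5:1
Op 9: read(P0, v0) -> 100. No state change.

yes yes yes no no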